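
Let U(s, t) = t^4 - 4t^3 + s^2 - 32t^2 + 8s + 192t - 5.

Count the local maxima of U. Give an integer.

U separates as a function of s plus a function of t, so ∇U=0 decouples.
∂U/∂s = 2(s + 4) = 0 at s ∈ {-4}; ∂U/∂t = 4(t - 4)(t - 3)(t + 4) = 0 at t ∈ {-4, 3, 4}.
The Hessian is diagonal: diag(U_ss, U_tt). Second derivatives: U_ss(-4)=2; U_tt(-4)=224, U_tt(3)=-28, U_tt(4)=32.
Local maxima occur where both diagonal entries negative: none. Count: 0.

0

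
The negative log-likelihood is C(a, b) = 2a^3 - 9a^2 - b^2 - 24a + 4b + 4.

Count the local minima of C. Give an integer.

C separates as a function of a plus a function of b, so ∇C=0 decouples.
∂C/∂a = 6(a - 4)(a + 1) = 0 at a ∈ {-1, 4}; ∂C/∂b = -2(b - 2) = 0 at b ∈ {2}.
The Hessian is diagonal: diag(C_aa, C_bb). Second derivatives: C_aa(-1)=-30, C_aa(4)=30; C_bb(2)=-2.
Local minima occur where both diagonal entries positive: none. Count: 0.

0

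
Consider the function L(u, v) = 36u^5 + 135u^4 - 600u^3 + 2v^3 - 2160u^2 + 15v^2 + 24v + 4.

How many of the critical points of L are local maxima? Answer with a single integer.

2

L separates as a function of u plus a function of v, so ∇L=0 decouples.
∂L/∂u = 180u(u - 3)(u + 2)(u + 4) = 0 at u ∈ {-4, -2, 0, 3}; ∂L/∂v = 6(v + 1)(v + 4) = 0 at v ∈ {-4, -1}.
The Hessian is diagonal: diag(L_uu, L_vv). Second derivatives: L_uu(-4)=-10080, L_uu(-2)=3600, L_uu(0)=-4320, L_uu(3)=18900; L_vv(-4)=-18, L_vv(-1)=18.
Local maxima occur where both diagonal entries negative: (-4, -4), (0, -4). Count: 2.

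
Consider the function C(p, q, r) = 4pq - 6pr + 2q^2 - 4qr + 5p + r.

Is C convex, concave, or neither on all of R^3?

neither

C is quadratic, so its Hessian is the constant matrix H = [[0, 4, -6], [4, 4, -4], [-6, -4, 0]].
Leading principal minors: 0, -16, 48.
Neither pattern holds ⇒ H is indefinite ⇒ neither convex nor concave.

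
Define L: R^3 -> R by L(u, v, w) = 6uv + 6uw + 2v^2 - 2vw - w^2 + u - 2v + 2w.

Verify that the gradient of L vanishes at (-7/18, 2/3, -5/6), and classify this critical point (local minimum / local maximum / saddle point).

saddle point

∇L = (6v + 6w + 1, 6u + 4v - 2w - 2, 6u - 2v - 2w + 2); substituting (-7/18, 2/3, -5/6) gives ∇L = (0, 0, 0), so (-7/18, 2/3, -5/6) is indeed a critical point.
The Hessian is constant: H = [[0, 6, 6], [6, 4, -2], [6, -2, -2]].
Leading principal minors: Δ₁ = 0, Δ₂ = -36, Δ₃ = -216.
The minors fit neither the all-positive nor the alternating-sign pattern, so H is indefinite: a saddle point.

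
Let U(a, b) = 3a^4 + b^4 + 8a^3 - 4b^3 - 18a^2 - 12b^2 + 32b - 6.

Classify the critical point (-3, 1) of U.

The mixed partial ∂²U/∂a∂b is 0, so the Hessian at any point is diag(U_aa, U_bb) = diag(12(3a^2 + 4a - 3), 12(b^2 - 2b - 2)).
At (-3, 1): H = diag(144, -36).
The eigenvalues have opposite signs, so H is indefinite: a saddle point.

saddle point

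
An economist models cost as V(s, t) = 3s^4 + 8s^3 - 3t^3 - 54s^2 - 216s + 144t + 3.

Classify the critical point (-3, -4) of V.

local minimum

The mixed partial ∂²V/∂s∂t is 0, so the Hessian at any point is diag(V_ss, V_tt) = diag(12(3s^2 + 4s - 9), -18t).
At (-3, -4): H = diag(72, 72).
Both eigenvalues are positive, so H is positive definite: a local minimum.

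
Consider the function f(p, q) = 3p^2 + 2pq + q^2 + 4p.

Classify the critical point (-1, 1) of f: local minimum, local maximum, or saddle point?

The Hessian of f is constant: H = [[6, 2], [2, 2]].
det(H) = 6·2 − 2² = 8.
det(H) > 0 and tr(H) = 8 > 0, so H is positive definite and the point is a local minimum.

local minimum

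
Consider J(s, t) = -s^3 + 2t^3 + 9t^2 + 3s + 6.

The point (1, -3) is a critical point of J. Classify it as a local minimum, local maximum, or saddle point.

The mixed partial ∂²J/∂s∂t is 0, so the Hessian at any point is diag(J_ss, J_tt) = diag(-6s, 6(2t + 3)).
At (1, -3): H = diag(-6, -18).
Both eigenvalues are negative, so H is negative definite: a local maximum.

local maximum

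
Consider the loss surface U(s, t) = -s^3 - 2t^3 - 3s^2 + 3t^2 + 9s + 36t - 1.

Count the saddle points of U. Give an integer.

2

U separates as a function of s plus a function of t, so ∇U=0 decouples.
∂U/∂s = -3(s - 1)(s + 3) = 0 at s ∈ {-3, 1}; ∂U/∂t = -6(t - 3)(t + 2) = 0 at t ∈ {-2, 3}.
The Hessian is diagonal: diag(U_ss, U_tt). Second derivatives: U_ss(-3)=12, U_ss(1)=-12; U_tt(-2)=30, U_tt(3)=-30.
Saddle points occur where the two diagonal entries have opposite signs: (-3, 3), (1, -2). Count: 2.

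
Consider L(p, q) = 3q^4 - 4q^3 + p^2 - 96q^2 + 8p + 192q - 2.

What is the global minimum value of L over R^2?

L(p,q) separates as A(p) + B(q) − 2, so its minimum is min A + min B − 2.
A'(p) = 2p + 8 vanishes at p ∈ {-4}; B'(q) = 12(q - 4)(q - 1)(q + 4) vanishes at q ∈ {-4, 1, 4}.
Local minima of A (where A''>0): A(-4)=-16. Local minima of B: B(-4)=-1280, B(4)=-256.
So the global minimum of L is A(-4) + B(-4) − 2 = -16 − 1280 − 2 = -1298, attained at (-4, -4).

-1298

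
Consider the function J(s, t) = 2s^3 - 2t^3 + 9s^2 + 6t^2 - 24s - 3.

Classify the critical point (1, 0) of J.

local minimum

The mixed partial ∂²J/∂s∂t is 0, so the Hessian at any point is diag(J_ss, J_tt) = diag(6(2s + 3), 12(-t + 1)).
At (1, 0): H = diag(30, 12).
Both eigenvalues are positive, so H is positive definite: a local minimum.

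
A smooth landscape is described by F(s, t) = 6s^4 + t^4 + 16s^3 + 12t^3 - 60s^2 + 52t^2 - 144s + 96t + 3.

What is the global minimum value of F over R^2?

-365

F(s,t) separates as P(s) + Q(t) + 3, so its minimum is min P + min Q + 3.
P'(s) = 24(s - 2)(s + 1)(s + 3) vanishes at s ∈ {-3, -1, 2}; Q'(t) = 4(t + 2)(t + 3)(t + 4) vanishes at t ∈ {-4, -3, -2}.
Local minima of P (where P''>0): P(-3)=-54, P(2)=-304. Local minima of Q: Q(-4)=-64, Q(-2)=-64.
So the global minimum of F is P(2) + Q(-4) + 3 = -304 − 64 + 3 = -365, attained at (2, -4).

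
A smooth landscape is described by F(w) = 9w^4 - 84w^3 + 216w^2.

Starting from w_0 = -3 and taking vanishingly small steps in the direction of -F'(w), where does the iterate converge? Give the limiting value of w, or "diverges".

0

F'(w) = 36w(w - 4)(w - 3), so F'(-3) = -4536.
Gradient descent moves in the -F' direction, i.e. w is increasing.
The nearest critical point in that direction is w = 0, where F'' = 432 > 0 (a local minimum). The iterate converges there.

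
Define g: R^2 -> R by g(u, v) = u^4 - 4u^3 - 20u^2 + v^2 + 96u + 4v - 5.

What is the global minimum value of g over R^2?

g(u,v) separates as P(u) + Q(v) − 5, so its minimum is min P + min Q − 5.
P'(u) = 4(u - 4)(u - 2)(u + 3) vanishes at u ∈ {-3, 2, 4}; Q'(v) = 2v + 4 vanishes at v ∈ {-2}.
Local minima of P (where P''>0): P(-3)=-279, P(4)=64. Local minima of Q: Q(-2)=-4.
So the global minimum of g is P(-3) + Q(-2) − 5 = -279 − 4 − 5 = -288, attained at (-3, -2).

-288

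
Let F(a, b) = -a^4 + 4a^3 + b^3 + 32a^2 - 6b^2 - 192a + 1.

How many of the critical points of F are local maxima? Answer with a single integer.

F separates as a function of a plus a function of b, so ∇F=0 decouples.
∂F/∂a = -4(a - 4)(a - 3)(a + 4) = 0 at a ∈ {-4, 3, 4}; ∂F/∂b = 3b(b - 4) = 0 at b ∈ {0, 4}.
The Hessian is diagonal: diag(F_aa, F_bb). Second derivatives: F_aa(-4)=-224, F_aa(3)=28, F_aa(4)=-32; F_bb(0)=-12, F_bb(4)=12.
Local maxima occur where both diagonal entries negative: (-4, 0), (4, 0). Count: 2.

2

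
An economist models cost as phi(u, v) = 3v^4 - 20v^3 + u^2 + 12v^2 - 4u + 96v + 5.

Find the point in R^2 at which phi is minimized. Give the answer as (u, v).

phi(u,v) separates as P(u) + Q(v) + 5, so its minimum is min P + min Q + 5.
P'(u) = 2u - 4 vanishes at u ∈ {2}; Q'(v) = 12(v - 4)(v - 2)(v + 1) vanishes at v ∈ {-1, 2, 4}.
Local minima of P (where P''>0): P(2)=-4. Local minima of Q: Q(-1)=-61, Q(4)=64.
So the global minimum of phi is P(2) + Q(-1) + 5 = -4 − 61 + 5 = -60, attained at (2, -1).

(2, -1)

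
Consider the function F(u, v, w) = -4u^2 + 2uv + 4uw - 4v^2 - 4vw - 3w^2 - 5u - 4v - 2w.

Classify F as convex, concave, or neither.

F is quadratic, so its Hessian is the constant matrix H = [[-8, 2, 4], [2, -8, -4], [4, -4, -6]].
Leading principal minors: -8, 60, -168.
Signs alternate −, +, − ⇒ H ≺ 0 ⇒ concave.

concave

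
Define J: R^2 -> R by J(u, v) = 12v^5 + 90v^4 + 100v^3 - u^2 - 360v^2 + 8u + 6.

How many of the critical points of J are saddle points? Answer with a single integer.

J separates as a function of u plus a function of v, so ∇J=0 decouples.
∂J/∂u = -2(u - 4) = 0 at u ∈ {4}; ∂J/∂v = 60v(v - 1)(v + 3)(v + 4) = 0 at v ∈ {-4, -3, 0, 1}.
The Hessian is diagonal: diag(J_uu, J_vv). Second derivatives: J_uu(4)=-2; J_vv(-4)=-1200, J_vv(-3)=720, J_vv(0)=-720, J_vv(1)=1200.
Saddle points occur where the two diagonal entries have opposite signs: (4, -3), (4, 1). Count: 2.

2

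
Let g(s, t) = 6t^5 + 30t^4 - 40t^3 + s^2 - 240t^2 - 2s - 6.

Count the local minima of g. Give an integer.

2

g separates as a function of s plus a function of t, so ∇g=0 decouples.
∂g/∂s = 2(s - 1) = 0 at s ∈ {1}; ∂g/∂t = 30t(t - 2)(t + 2)(t + 4) = 0 at t ∈ {-4, -2, 0, 2}.
The Hessian is diagonal: diag(g_ss, g_tt). Second derivatives: g_ss(1)=2; g_tt(-4)=-1440, g_tt(-2)=480, g_tt(0)=-480, g_tt(2)=1440.
Local minima occur where both diagonal entries positive: (1, -2), (1, 2). Count: 2.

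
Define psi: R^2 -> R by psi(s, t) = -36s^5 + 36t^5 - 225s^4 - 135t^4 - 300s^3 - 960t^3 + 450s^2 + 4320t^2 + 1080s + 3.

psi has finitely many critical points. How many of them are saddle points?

psi separates as a function of s plus a function of t, so ∇psi=0 decouples.
∂psi/∂s = -180(s - 1)(s + 1)(s + 2)(s + 3) = 0 at s ∈ {-3, -2, -1, 1}; ∂psi/∂t = 180t(t - 4)(t - 3)(t + 4) = 0 at t ∈ {-4, 0, 3, 4}.
The Hessian is diagonal: diag(psi_ss, psi_tt). Second derivatives: psi_ss(-3)=1440, psi_ss(-2)=-540, psi_ss(-1)=720, psi_ss(1)=-4320; psi_tt(-4)=-40320, psi_tt(0)=8640, psi_tt(3)=-3780, psi_tt(4)=5760.
Saddle points occur where the two diagonal entries have opposite signs: (-3, -4), (-3, 3), (-2, 0), (-2, 4), (-1, -4), (-1, 3), (1, 0), (1, 4). Count: 8.

8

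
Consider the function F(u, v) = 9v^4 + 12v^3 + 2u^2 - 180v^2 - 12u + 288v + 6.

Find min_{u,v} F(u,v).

-2508

F(u,v) separates as P(u) + Q(v) + 6, so its minimum is min P + min Q + 6.
P'(u) = 4u - 12 vanishes at u ∈ {3}; Q'(v) = 36(v - 2)(v - 1)(v + 4) vanishes at v ∈ {-4, 1, 2}.
Local minima of P (where P''>0): P(3)=-18. Local minima of Q: Q(-4)=-2496, Q(2)=96.
So the global minimum of F is P(3) + Q(-4) + 6 = -18 − 2496 + 6 = -2508, attained at (3, -4).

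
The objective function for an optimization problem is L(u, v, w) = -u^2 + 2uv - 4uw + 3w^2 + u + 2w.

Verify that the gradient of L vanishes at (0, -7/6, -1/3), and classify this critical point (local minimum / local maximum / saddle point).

saddle point

∇L = (-2u + 2v - 4w + 1, 2u, -4u + 6w + 2); substituting (0, -7/6, -1/3) gives ∇L = (0, 0, 0), so (0, -7/6, -1/3) is indeed a critical point.
The Hessian is constant: H = [[-2, 2, -4], [2, 0, 0], [-4, 0, 6]].
Leading principal minors: Δ₁ = -2, Δ₂ = -4, Δ₃ = -24.
The minors fit neither the all-positive nor the alternating-sign pattern, so H is indefinite: a saddle point.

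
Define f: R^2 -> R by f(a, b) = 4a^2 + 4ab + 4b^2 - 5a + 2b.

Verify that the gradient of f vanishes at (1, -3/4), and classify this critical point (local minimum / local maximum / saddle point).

∇f = (8a + 4b - 5, 4a + 8b + 2); substituting (1, -3/4) gives ∇f = (0, 0), so (1, -3/4) is indeed a critical point.
The Hessian of f is constant: H = [[8, 4], [4, 8]].
det(H) = 8·8 − 4² = 48.
det(H) > 0 and tr(H) = 16 > 0, so H is positive definite and the point is a local minimum.

local minimum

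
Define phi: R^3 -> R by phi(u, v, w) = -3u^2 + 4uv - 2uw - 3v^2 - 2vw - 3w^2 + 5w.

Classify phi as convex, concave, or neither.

phi is quadratic, so its Hessian is the constant matrix H = [[-6, 4, -2], [4, -6, -2], [-2, -2, -6]].
Leading principal minors: -6, 20, -40.
Signs alternate −, +, − ⇒ H ≺ 0 ⇒ concave.

concave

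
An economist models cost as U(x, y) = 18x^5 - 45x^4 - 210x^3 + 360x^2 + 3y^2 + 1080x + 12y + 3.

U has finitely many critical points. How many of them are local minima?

2

U separates as a function of x plus a function of y, so ∇U=0 decouples.
∂U/∂x = 90(x - 3)(x - 2)(x + 1)(x + 2) = 0 at x ∈ {-2, -1, 2, 3}; ∂U/∂y = 6(y + 2) = 0 at y ∈ {-2}.
The Hessian is diagonal: diag(U_xx, U_yy). Second derivatives: U_xx(-2)=-1800, U_xx(-1)=1080, U_xx(2)=-1080, U_xx(3)=1800; U_yy(-2)=6.
Local minima occur where both diagonal entries positive: (-1, -2), (3, -2). Count: 2.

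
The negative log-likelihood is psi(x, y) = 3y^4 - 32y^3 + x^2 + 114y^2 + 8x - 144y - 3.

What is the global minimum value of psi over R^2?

-78

psi(x,y) separates as P(x) + Q(y) − 3, so its minimum is min P + min Q − 3.
P'(x) = 2x + 8 vanishes at x ∈ {-4}; Q'(y) = 12(y - 4)(y - 3)(y - 1) vanishes at y ∈ {1, 3, 4}.
Local minima of P (where P''>0): P(-4)=-16. Local minima of Q: Q(1)=-59, Q(4)=-32.
So the global minimum of psi is P(-4) + Q(1) − 3 = -16 − 59 − 3 = -78, attained at (-4, 1).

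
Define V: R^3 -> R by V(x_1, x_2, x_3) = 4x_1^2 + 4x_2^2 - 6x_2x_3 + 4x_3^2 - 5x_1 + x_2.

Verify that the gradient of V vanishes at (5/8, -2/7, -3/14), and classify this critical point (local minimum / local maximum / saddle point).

local minimum

∇V = (8x_1 - 5, 8x_2 - 6x_3 + 1, -6x_2 + 8x_3); substituting (5/8, -2/7, -3/14) gives ∇V = (0, 0, 0), so (5/8, -2/7, -3/14) is indeed a critical point.
The Hessian is constant: H = [[8, 0, 0], [0, 8, -6], [0, -6, 8]].
Leading principal minors: Δ₁ = 8, Δ₂ = 64, Δ₃ = 224.
All leading minors are positive, so H is positive definite: a local minimum.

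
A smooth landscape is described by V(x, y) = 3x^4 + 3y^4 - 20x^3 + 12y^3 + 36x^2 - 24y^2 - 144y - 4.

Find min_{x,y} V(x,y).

-244

V(x,y) separates as P(x) + Q(y) − 4, so its minimum is min P + min Q − 4.
P'(x) = 12x(x - 3)(x - 2) vanishes at x ∈ {0, 2, 3}; Q'(y) = 12(y - 2)(y + 2)(y + 3) vanishes at y ∈ {-3, -2, 2}.
Local minima of P (where P''>0): P(0)=0, P(3)=27. Local minima of Q: Q(-3)=135, Q(2)=-240.
So the global minimum of V is P(0) + Q(2) − 4 = 0 − 240 − 4 = -244, attained at (0, 2).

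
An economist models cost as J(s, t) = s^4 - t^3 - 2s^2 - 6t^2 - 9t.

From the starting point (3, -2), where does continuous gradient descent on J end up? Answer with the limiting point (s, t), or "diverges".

J is separable, so gradient descent decouples: s follows -∂J/∂s, t follows -∂J/∂t.
∂J/∂s = 4s(s - 1)(s + 1); at s=3 this is 96, so s decreases.
∂J/∂t = -3(t + 1)(t + 3); at t=-2 this is 3, so t decreases.
s converges to its nearest critical value 1 (a local min of the s-part); t converges to -3. The iterate converges to (1, -3).

(1, -3)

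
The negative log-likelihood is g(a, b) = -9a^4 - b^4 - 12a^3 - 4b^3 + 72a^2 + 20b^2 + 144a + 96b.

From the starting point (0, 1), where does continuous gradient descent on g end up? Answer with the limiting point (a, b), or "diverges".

g is separable, so gradient descent decouples: a follows -∂g/∂a, b follows -∂g/∂b.
∂g/∂a = -36(a - 2)(a + 1)(a + 2); at a=0 this is 144, so a decreases.
∂g/∂b = -4(b - 3)(b + 2)(b + 4); at b=1 this is 120, so b decreases.
a converges to its nearest critical value -1 (a local min of the a-part); b converges to -2. The iterate converges to (-1, -2).

(-1, -2)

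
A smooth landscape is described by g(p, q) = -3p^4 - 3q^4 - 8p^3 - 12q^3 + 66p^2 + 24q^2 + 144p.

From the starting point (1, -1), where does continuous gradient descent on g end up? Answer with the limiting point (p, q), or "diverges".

(-1, 0)

g is separable, so gradient descent decouples: p follows -∂g/∂p, q follows -∂g/∂q.
∂g/∂p = -12(p - 3)(p + 1)(p + 4); at p=1 this is 240, so p decreases.
∂g/∂q = -12q(q - 1)(q + 4); at q=-1 this is -72, so q increases.
p converges to its nearest critical value -1 (a local min of the p-part); q converges to 0. The iterate converges to (-1, 0).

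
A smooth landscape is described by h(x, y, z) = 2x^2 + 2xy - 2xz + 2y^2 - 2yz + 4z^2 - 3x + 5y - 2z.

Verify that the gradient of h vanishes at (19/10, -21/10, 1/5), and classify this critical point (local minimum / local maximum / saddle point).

∇h = (4x + 2y - 2z - 3, 2x + 4y - 2z + 5, -2x - 2y + 8z - 2); substituting (19/10, -21/10, 1/5) gives ∇h = (0, 0, 0), so (19/10, -21/10, 1/5) is indeed a critical point.
The Hessian is constant: H = [[4, 2, -2], [2, 4, -2], [-2, -2, 8]].
Leading principal minors: Δ₁ = 4, Δ₂ = 12, Δ₃ = 80.
All leading minors are positive, so H is positive definite: a local minimum.

local minimum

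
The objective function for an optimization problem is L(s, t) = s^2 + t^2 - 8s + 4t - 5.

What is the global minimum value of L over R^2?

L(s,t) separates as P(s) + Q(t) − 5, so its minimum is min P + min Q − 5.
P'(s) = 2s - 8 vanishes at s ∈ {4}; Q'(t) = 2(t + 2) vanishes at t ∈ {-2}.
Local minima of P (where P''>0): P(4)=-16. Local minima of Q: Q(-2)=-4.
So the global minimum of L is P(4) + Q(-2) − 5 = -16 − 4 − 5 = -25, attained at (4, -2).

-25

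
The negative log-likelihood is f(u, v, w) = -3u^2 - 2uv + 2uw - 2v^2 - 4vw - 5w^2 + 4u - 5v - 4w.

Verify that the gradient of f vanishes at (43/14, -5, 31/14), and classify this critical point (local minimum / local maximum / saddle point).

∇f = (-6u - 2v + 2w + 4, -2u - 4v - 4w - 5, 2u - 4v - 10w - 4); substituting (43/14, -5, 31/14) gives ∇f = (0, 0, 0), so (43/14, -5, 31/14) is indeed a critical point.
The Hessian is constant: H = [[-6, -2, 2], [-2, -4, -4], [2, -4, -10]].
Leading principal minors: Δ₁ = -6, Δ₂ = 20, Δ₃ = -56.
The minors alternate sign starting negative (−, +, −), so H is negative definite: a local maximum.

local maximum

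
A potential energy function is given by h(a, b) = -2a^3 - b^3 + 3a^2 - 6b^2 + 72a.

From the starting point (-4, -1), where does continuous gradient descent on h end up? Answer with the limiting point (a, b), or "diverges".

h is separable, so gradient descent decouples: a follows -∂h/∂a, b follows -∂h/∂b.
∂h/∂a = -6(a - 4)(a + 3); at a=-4 this is -48, so a increases.
∂h/∂b = -3b(b + 4); at b=-1 this is 9, so b decreases.
a converges to its nearest critical value -3 (a local min of the a-part); b converges to -4. The iterate converges to (-3, -4).

(-3, -4)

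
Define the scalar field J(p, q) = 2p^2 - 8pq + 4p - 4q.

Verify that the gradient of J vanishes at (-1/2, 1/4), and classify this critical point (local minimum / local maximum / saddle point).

∇J = (4p - 8q + 4, -8p - 4); substituting (-1/2, 1/4) gives ∇J = (0, 0), so (-1/2, 1/4) is indeed a critical point.
The Hessian of J is constant: H = [[4, -8], [-8, 0]].
det(H) = 4·0 − (-8)² = -64.
Since det(H) < 0, H is indefinite and the critical point is a saddle point.

saddle point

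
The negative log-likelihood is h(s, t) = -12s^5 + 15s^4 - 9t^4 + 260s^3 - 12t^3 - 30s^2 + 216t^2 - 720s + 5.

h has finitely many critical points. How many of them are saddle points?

6

h separates as a function of s plus a function of t, so ∇h=0 decouples.
∂h/∂s = -60(s - 4)(s - 1)(s + 1)(s + 3) = 0 at s ∈ {-3, -1, 1, 4}; ∂h/∂t = -36t(t - 3)(t + 4) = 0 at t ∈ {-4, 0, 3}.
The Hessian is diagonal: diag(h_ss, h_tt). Second derivatives: h_ss(-3)=3360, h_ss(-1)=-1200, h_ss(1)=1440, h_ss(4)=-6300; h_tt(-4)=-1008, h_tt(0)=432, h_tt(3)=-756.
Saddle points occur where the two diagonal entries have opposite signs: (-3, -4), (-3, 3), (-1, 0), (1, -4), (1, 3), (4, 0). Count: 6.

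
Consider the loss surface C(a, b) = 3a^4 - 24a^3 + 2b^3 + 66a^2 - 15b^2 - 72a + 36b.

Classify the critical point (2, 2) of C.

The mixed partial ∂²C/∂a∂b is 0, so the Hessian at any point is diag(C_aa, C_bb) = diag(12(3a^2 - 12a + 11), 6(2b - 5)).
At (2, 2): H = diag(-12, -6).
Both eigenvalues are negative, so H is negative definite: a local maximum.

local maximum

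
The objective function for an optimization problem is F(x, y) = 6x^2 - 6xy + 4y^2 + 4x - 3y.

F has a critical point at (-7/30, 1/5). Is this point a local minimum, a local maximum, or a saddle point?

The Hessian of F is constant: H = [[12, -6], [-6, 8]].
det(H) = 12·8 − (-6)² = 60.
det(H) > 0 and tr(H) = 20 > 0, so H is positive definite and the point is a local minimum.

local minimum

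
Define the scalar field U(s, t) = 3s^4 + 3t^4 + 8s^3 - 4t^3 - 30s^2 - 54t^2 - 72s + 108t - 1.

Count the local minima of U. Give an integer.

4

U separates as a function of s plus a function of t, so ∇U=0 decouples.
∂U/∂s = 12(s - 2)(s + 1)(s + 3) = 0 at s ∈ {-3, -1, 2}; ∂U/∂t = 12(t - 3)(t - 1)(t + 3) = 0 at t ∈ {-3, 1, 3}.
The Hessian is diagonal: diag(U_ss, U_tt). Second derivatives: U_ss(-3)=120, U_ss(-1)=-72, U_ss(2)=180; U_tt(-3)=288, U_tt(1)=-96, U_tt(3)=144.
Local minima occur where both diagonal entries positive: (-3, -3), (-3, 3), (2, -3), (2, 3). Count: 4.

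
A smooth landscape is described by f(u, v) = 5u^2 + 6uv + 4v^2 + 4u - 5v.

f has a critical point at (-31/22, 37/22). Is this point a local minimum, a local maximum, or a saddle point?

local minimum

The Hessian of f is constant: H = [[10, 6], [6, 8]].
det(H) = 10·8 − 6² = 44.
det(H) > 0 and tr(H) = 18 > 0, so H is positive definite and the point is a local minimum.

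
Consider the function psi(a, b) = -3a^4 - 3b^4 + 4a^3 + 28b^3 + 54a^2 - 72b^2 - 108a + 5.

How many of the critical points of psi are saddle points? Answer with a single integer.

4

psi separates as a function of a plus a function of b, so ∇psi=0 decouples.
∂psi/∂a = -12(a - 3)(a - 1)(a + 3) = 0 at a ∈ {-3, 1, 3}; ∂psi/∂b = -12b(b - 4)(b - 3) = 0 at b ∈ {0, 3, 4}.
The Hessian is diagonal: diag(psi_aa, psi_bb). Second derivatives: psi_aa(-3)=-288, psi_aa(1)=96, psi_aa(3)=-144; psi_bb(0)=-144, psi_bb(3)=36, psi_bb(4)=-48.
Saddle points occur where the two diagonal entries have opposite signs: (-3, 3), (1, 0), (1, 4), (3, 3). Count: 4.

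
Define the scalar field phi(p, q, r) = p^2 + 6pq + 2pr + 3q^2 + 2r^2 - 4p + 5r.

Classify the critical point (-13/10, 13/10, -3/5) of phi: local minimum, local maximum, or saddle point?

The Hessian is constant: H = [[2, 6, 2], [6, 6, 0], [2, 0, 4]].
Leading principal minors: Δ₁ = 2, Δ₂ = -24, Δ₃ = -120.
The minors fit neither the all-positive nor the alternating-sign pattern, so H is indefinite: a saddle point.

saddle point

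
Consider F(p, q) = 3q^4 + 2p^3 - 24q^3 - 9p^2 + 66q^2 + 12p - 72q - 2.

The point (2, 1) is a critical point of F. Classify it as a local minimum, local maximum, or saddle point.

The mixed partial ∂²F/∂p∂q is 0, so the Hessian at any point is diag(F_pp, F_qq) = diag(6(2p - 3), 12(3q^2 - 12q + 11)).
At (2, 1): H = diag(6, 24).
Both eigenvalues are positive, so H is positive definite: a local minimum.

local minimum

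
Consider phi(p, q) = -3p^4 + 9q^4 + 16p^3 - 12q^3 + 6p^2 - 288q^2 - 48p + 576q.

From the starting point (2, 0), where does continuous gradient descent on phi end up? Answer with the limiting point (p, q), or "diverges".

(1, -4)

phi is separable, so gradient descent decouples: p follows -∂phi/∂p, q follows -∂phi/∂q.
∂phi/∂p = -12(p - 4)(p - 1)(p + 1); at p=2 this is 72, so p decreases.
∂phi/∂q = 36(q - 4)(q - 1)(q + 4); at q=0 this is 576, so q decreases.
p converges to its nearest critical value 1 (a local min of the p-part); q converges to -4. The iterate converges to (1, -4).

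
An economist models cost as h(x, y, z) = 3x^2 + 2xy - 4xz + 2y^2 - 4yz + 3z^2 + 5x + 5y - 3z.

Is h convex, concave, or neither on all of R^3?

h is quadratic, so its Hessian is the constant matrix H = [[6, 2, -4], [2, 4, -4], [-4, -4, 6]].
Leading principal minors: 6, 20, 24.
All positive ⇒ H ≻ 0 ⇒ convex.

convex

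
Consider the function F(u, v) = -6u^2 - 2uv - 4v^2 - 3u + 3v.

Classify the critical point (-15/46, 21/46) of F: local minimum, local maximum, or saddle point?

local maximum

The Hessian of F is constant: H = [[-12, -2], [-2, -8]].
det(H) = (-12)·(-8) − (-2)² = 92.
det(H) > 0 and tr(H) = -20 < 0, so H is negative definite and the point is a local maximum.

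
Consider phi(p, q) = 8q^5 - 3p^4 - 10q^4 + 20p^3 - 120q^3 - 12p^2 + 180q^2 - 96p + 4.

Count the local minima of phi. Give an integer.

2

phi separates as a function of p plus a function of q, so ∇phi=0 decouples.
∂phi/∂p = -12(p - 4)(p - 2)(p + 1) = 0 at p ∈ {-1, 2, 4}; ∂phi/∂q = 40q(q - 3)(q - 1)(q + 3) = 0 at q ∈ {-3, 0, 1, 3}.
The Hessian is diagonal: diag(phi_pp, phi_qq). Second derivatives: phi_pp(-1)=-180, phi_pp(2)=72, phi_pp(4)=-120; phi_qq(-3)=-2880, phi_qq(0)=360, phi_qq(1)=-320, phi_qq(3)=1440.
Local minima occur where both diagonal entries positive: (2, 0), (2, 3). Count: 2.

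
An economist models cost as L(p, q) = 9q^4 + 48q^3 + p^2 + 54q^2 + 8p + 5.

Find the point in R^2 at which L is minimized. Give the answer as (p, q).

(-4, -3)

L(p,q) separates as A(p) + B(q) + 5, so its minimum is min A + min B + 5.
A'(p) = 2p + 8 vanishes at p ∈ {-4}; B'(q) = 36q(q + 1)(q + 3) vanishes at q ∈ {-3, -1, 0}.
Local minima of A (where A''>0): A(-4)=-16. Local minima of B: B(-3)=-81, B(0)=0.
So the global minimum of L is A(-4) + B(-3) + 5 = -16 − 81 + 5 = -92, attained at (-4, -3).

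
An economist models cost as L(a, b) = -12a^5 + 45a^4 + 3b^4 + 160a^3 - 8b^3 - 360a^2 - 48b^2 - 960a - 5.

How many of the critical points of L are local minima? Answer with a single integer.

4

L separates as a function of a plus a function of b, so ∇L=0 decouples.
∂L/∂a = -60(a - 4)(a - 2)(a + 1)(a + 2) = 0 at a ∈ {-2, -1, 2, 4}; ∂L/∂b = 12b(b - 4)(b + 2) = 0 at b ∈ {-2, 0, 4}.
The Hessian is diagonal: diag(L_aa, L_bb). Second derivatives: L_aa(-2)=1440, L_aa(-1)=-900, L_aa(2)=1440, L_aa(4)=-3600; L_bb(-2)=144, L_bb(0)=-96, L_bb(4)=288.
Local minima occur where both diagonal entries positive: (-2, -2), (-2, 4), (2, -2), (2, 4). Count: 4.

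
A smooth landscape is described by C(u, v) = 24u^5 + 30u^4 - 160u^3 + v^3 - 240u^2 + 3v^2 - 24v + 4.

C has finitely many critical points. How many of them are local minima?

2

C separates as a function of u plus a function of v, so ∇C=0 decouples.
∂C/∂u = 120u(u - 2)(u + 1)(u + 2) = 0 at u ∈ {-2, -1, 0, 2}; ∂C/∂v = 3(v - 2)(v + 4) = 0 at v ∈ {-4, 2}.
The Hessian is diagonal: diag(C_uu, C_vv). Second derivatives: C_uu(-2)=-960, C_uu(-1)=360, C_uu(0)=-480, C_uu(2)=2880; C_vv(-4)=-18, C_vv(2)=18.
Local minima occur where both diagonal entries positive: (-1, 2), (2, 2). Count: 2.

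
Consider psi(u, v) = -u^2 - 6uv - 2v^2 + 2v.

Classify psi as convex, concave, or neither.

psi is quadratic, so its Hessian is the constant matrix H = [[-2, -6], [-6, -4]].
det(H) = -28, tr(H) = -6.
det(H) < 0, so H is indefinite: neither convex nor concave.

neither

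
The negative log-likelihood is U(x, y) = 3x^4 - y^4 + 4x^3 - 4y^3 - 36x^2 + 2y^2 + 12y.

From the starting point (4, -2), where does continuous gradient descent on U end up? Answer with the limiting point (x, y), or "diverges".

(2, -1)

U is separable, so gradient descent decouples: x follows -∂U/∂x, y follows -∂U/∂y.
∂U/∂x = 12x(x - 2)(x + 3); at x=4 this is 672, so x decreases.
∂U/∂y = -4(y - 1)(y + 1)(y + 3); at y=-2 this is -12, so y increases.
x converges to its nearest critical value 2 (a local min of the x-part); y converges to -1. The iterate converges to (2, -1).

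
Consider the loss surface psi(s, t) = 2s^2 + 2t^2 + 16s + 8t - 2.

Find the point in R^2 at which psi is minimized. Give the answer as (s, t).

psi(s,t) separates as P(s) + Q(t) − 2, so its minimum is min P + min Q − 2.
P'(s) = 4s + 16 vanishes at s ∈ {-4}; Q'(t) = 4(t + 2) vanishes at t ∈ {-2}.
Local minima of P (where P''>0): P(-4)=-32. Local minima of Q: Q(-2)=-8.
So the global minimum of psi is P(-4) + Q(-2) − 2 = -32 − 8 − 2 = -42, attained at (-4, -2).

(-4, -2)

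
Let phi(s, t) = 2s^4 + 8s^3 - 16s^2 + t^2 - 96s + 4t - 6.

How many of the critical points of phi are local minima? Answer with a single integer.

phi separates as a function of s plus a function of t, so ∇phi=0 decouples.
∂phi/∂s = 8(s - 2)(s + 2)(s + 3) = 0 at s ∈ {-3, -2, 2}; ∂phi/∂t = 2(t + 2) = 0 at t ∈ {-2}.
The Hessian is diagonal: diag(phi_ss, phi_tt). Second derivatives: phi_ss(-3)=40, phi_ss(-2)=-32, phi_ss(2)=160; phi_tt(-2)=2.
Local minima occur where both diagonal entries positive: (-3, -2), (2, -2). Count: 2.

2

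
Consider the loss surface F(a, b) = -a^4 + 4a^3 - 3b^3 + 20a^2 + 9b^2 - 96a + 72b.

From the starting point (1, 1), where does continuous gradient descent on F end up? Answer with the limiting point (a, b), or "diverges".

F is separable, so gradient descent decouples: a follows -∂F/∂a, b follows -∂F/∂b.
∂F/∂a = -4(a - 4)(a - 2)(a + 3); at a=1 this is -48, so a increases.
∂F/∂b = -9(b - 4)(b + 2); at b=1 this is 81, so b decreases.
a converges to its nearest critical value 2 (a local min of the a-part); b converges to -2. The iterate converges to (2, -2).

(2, -2)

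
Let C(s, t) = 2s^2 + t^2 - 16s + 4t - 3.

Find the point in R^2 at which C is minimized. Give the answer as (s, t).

(4, -2)

C(s,t) separates as P(s) + Q(t) − 3, so its minimum is min P + min Q − 3.
P'(s) = 4s - 16 vanishes at s ∈ {4}; Q'(t) = 2(t + 2) vanishes at t ∈ {-2}.
Local minima of P (where P''>0): P(4)=-32. Local minima of Q: Q(-2)=-4.
So the global minimum of C is P(4) + Q(-2) − 3 = -32 − 4 − 3 = -39, attained at (4, -2).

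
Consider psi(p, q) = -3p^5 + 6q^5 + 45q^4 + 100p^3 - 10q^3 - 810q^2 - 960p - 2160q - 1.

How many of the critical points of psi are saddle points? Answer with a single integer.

8

psi separates as a function of p plus a function of q, so ∇psi=0 decouples.
∂psi/∂p = -15(p - 4)(p - 2)(p + 2)(p + 4) = 0 at p ∈ {-4, -2, 2, 4}; ∂psi/∂q = 30(q - 3)(q + 2)(q + 3)(q + 4) = 0 at q ∈ {-4, -3, -2, 3}.
The Hessian is diagonal: diag(psi_pp, psi_qq). Second derivatives: psi_pp(-4)=1440, psi_pp(-2)=-720, psi_pp(2)=720, psi_pp(4)=-1440; psi_qq(-4)=-420, psi_qq(-3)=180, psi_qq(-2)=-300, psi_qq(3)=6300.
Saddle points occur where the two diagonal entries have opposite signs: (-4, -4), (-4, -2), (-2, -3), (-2, 3), (2, -4), (2, -2), (4, -3), (4, 3). Count: 8.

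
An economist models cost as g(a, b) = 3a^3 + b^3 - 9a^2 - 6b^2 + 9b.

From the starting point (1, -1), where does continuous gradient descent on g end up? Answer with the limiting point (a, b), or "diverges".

diverges

g is separable, so gradient descent decouples: a follows -∂g/∂a, b follows -∂g/∂b.
∂g/∂a = 9a(a - 2); at a=1 this is -9, so a increases.
∂g/∂b = 3(b - 3)(b - 1); at b=-1 this is 24, so b decreases.
The b-coordinate has no critical point in that direction and runs off to infinity.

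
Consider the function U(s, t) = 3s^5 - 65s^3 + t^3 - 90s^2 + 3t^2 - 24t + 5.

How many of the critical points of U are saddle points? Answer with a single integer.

4

U separates as a function of s plus a function of t, so ∇U=0 decouples.
∂U/∂s = 15s(s - 4)(s + 1)(s + 3) = 0 at s ∈ {-3, -1, 0, 4}; ∂U/∂t = 3(t - 2)(t + 4) = 0 at t ∈ {-4, 2}.
The Hessian is diagonal: diag(U_ss, U_tt). Second derivatives: U_ss(-3)=-630, U_ss(-1)=150, U_ss(0)=-180, U_ss(4)=2100; U_tt(-4)=-18, U_tt(2)=18.
Saddle points occur where the two diagonal entries have opposite signs: (-3, 2), (-1, -4), (0, 2), (4, -4). Count: 4.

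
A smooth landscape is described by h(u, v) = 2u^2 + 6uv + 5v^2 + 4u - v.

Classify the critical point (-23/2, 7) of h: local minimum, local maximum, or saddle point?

The Hessian of h is constant: H = [[4, 6], [6, 10]].
det(H) = 4·10 − 6² = 4.
det(H) > 0 and tr(H) = 14 > 0, so H is positive definite and the point is a local minimum.

local minimum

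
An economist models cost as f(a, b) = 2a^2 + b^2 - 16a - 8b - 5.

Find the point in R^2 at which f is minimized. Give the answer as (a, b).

f(a,b) separates as P(a) + Q(b) − 5, so its minimum is min P + min Q − 5.
P'(a) = 4a - 16 vanishes at a ∈ {4}; Q'(b) = 2b - 8 vanishes at b ∈ {4}.
Local minima of P (where P''>0): P(4)=-32. Local minima of Q: Q(4)=-16.
So the global minimum of f is P(4) + Q(4) − 5 = -32 − 16 − 5 = -53, attained at (4, 4).

(4, 4)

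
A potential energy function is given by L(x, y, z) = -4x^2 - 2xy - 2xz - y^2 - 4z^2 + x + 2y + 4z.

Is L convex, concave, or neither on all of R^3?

L is quadratic, so its Hessian is the constant matrix H = [[-8, -2, -2], [-2, -2, 0], [-2, 0, -8]].
Leading principal minors: -8, 12, -88.
Signs alternate −, +, − ⇒ H ≺ 0 ⇒ concave.

concave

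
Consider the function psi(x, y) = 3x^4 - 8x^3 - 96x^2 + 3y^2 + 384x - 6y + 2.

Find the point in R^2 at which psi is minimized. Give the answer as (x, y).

(-4, 1)

psi(x,y) separates as P(x) + Q(y) + 2, so its minimum is min P + min Q + 2.
P'(x) = 12(x - 4)(x - 2)(x + 4) vanishes at x ∈ {-4, 2, 4}; Q'(y) = 6y - 6 vanishes at y ∈ {1}.
Local minima of P (where P''>0): P(-4)=-1792, P(4)=256. Local minima of Q: Q(1)=-3.
So the global minimum of psi is P(-4) + Q(1) + 2 = -1792 − 3 + 2 = -1793, attained at (-4, 1).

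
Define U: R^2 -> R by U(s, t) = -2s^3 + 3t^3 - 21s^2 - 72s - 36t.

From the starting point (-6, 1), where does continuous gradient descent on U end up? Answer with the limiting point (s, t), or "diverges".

U is separable, so gradient descent decouples: s follows -∂U/∂s, t follows -∂U/∂t.
∂U/∂s = -6(s + 3)(s + 4); at s=-6 this is -36, so s increases.
∂U/∂t = 9(t - 2)(t + 2); at t=1 this is -27, so t increases.
s converges to its nearest critical value -4 (a local min of the s-part); t converges to 2. The iterate converges to (-4, 2).

(-4, 2)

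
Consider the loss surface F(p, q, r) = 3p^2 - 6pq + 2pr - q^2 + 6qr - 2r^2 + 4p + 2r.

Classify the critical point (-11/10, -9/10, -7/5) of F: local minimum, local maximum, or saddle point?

saddle point

The Hessian is constant: H = [[6, -6, 2], [-6, -2, 6], [2, 6, -4]].
Leading principal minors: Δ₁ = 6, Δ₂ = -48, Δ₃ = -160.
The minors fit neither the all-positive nor the alternating-sign pattern, so H is indefinite: a saddle point.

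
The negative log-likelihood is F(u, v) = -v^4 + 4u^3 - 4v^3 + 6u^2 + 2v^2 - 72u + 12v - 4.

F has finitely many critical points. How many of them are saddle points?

F separates as a function of u plus a function of v, so ∇F=0 decouples.
∂F/∂u = 12(u - 2)(u + 3) = 0 at u ∈ {-3, 2}; ∂F/∂v = -4(v - 1)(v + 1)(v + 3) = 0 at v ∈ {-3, -1, 1}.
The Hessian is diagonal: diag(F_uu, F_vv). Second derivatives: F_uu(-3)=-60, F_uu(2)=60; F_vv(-3)=-32, F_vv(-1)=16, F_vv(1)=-32.
Saddle points occur where the two diagonal entries have opposite signs: (-3, -1), (2, -3), (2, 1). Count: 3.

3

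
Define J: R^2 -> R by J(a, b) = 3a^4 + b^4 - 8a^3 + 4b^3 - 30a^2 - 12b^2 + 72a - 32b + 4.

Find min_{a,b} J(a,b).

J(a,b) separates as P(a) + Q(b) + 4, so its minimum is min P + min Q + 4.
P'(a) = 12(a - 3)(a - 1)(a + 2) vanishes at a ∈ {-2, 1, 3}; Q'(b) = 4(b - 2)(b + 1)(b + 4) vanishes at b ∈ {-4, -1, 2}.
Local minima of P (where P''>0): P(-2)=-152, P(3)=-27. Local minima of Q: Q(-4)=-64, Q(2)=-64.
So the global minimum of J is P(-2) + Q(-4) + 4 = -152 − 64 + 4 = -212, attained at (-2, -4).

-212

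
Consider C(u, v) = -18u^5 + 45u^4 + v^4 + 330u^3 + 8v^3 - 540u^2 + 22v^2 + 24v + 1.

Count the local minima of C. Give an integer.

4

C separates as a function of u plus a function of v, so ∇C=0 decouples.
∂C/∂u = -90u(u - 4)(u - 1)(u + 3) = 0 at u ∈ {-3, 0, 1, 4}; ∂C/∂v = 4(v + 1)(v + 2)(v + 3) = 0 at v ∈ {-3, -2, -1}.
The Hessian is diagonal: diag(C_uu, C_vv). Second derivatives: C_uu(-3)=7560, C_uu(0)=-1080, C_uu(1)=1080, C_uu(4)=-7560; C_vv(-3)=8, C_vv(-2)=-4, C_vv(-1)=8.
Local minima occur where both diagonal entries positive: (-3, -3), (-3, -1), (1, -3), (1, -1). Count: 4.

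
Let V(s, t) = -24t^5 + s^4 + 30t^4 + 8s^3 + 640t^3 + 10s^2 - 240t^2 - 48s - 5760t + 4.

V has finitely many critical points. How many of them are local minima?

4

V separates as a function of s plus a function of t, so ∇V=0 decouples.
∂V/∂s = 4(s - 1)(s + 3)(s + 4) = 0 at s ∈ {-4, -3, 1}; ∂V/∂t = -120(t - 4)(t - 2)(t + 2)(t + 3) = 0 at t ∈ {-3, -2, 2, 4}.
The Hessian is diagonal: diag(V_ss, V_tt). Second derivatives: V_ss(-4)=20, V_ss(-3)=-16, V_ss(1)=80; V_tt(-3)=4200, V_tt(-2)=-2880, V_tt(2)=4800, V_tt(4)=-10080.
Local minima occur where both diagonal entries positive: (-4, -3), (-4, 2), (1, -3), (1, 2). Count: 4.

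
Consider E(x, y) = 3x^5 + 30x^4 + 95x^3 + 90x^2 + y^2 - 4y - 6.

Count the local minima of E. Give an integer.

E separates as a function of x plus a function of y, so ∇E=0 decouples.
∂E/∂x = 15x(x + 1)(x + 3)(x + 4) = 0 at x ∈ {-4, -3, -1, 0}; ∂E/∂y = 2(y - 2) = 0 at y ∈ {2}.
The Hessian is diagonal: diag(E_xx, E_yy). Second derivatives: E_xx(-4)=-180, E_xx(-3)=90, E_xx(-1)=-90, E_xx(0)=180; E_yy(2)=2.
Local minima occur where both diagonal entries positive: (-3, 2), (0, 2). Count: 2.

2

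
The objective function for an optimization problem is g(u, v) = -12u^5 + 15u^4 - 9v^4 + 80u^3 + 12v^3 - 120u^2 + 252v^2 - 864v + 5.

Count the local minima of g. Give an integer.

2

g separates as a function of u plus a function of v, so ∇g=0 decouples.
∂g/∂u = -60u(u - 2)(u - 1)(u + 2) = 0 at u ∈ {-2, 0, 1, 2}; ∂g/∂v = -36(v - 3)(v - 2)(v + 4) = 0 at v ∈ {-4, 2, 3}.
The Hessian is diagonal: diag(g_uu, g_vv). Second derivatives: g_uu(-2)=1440, g_uu(0)=-240, g_uu(1)=180, g_uu(2)=-480; g_vv(-4)=-1512, g_vv(2)=216, g_vv(3)=-252.
Local minima occur where both diagonal entries positive: (-2, 2), (1, 2). Count: 2.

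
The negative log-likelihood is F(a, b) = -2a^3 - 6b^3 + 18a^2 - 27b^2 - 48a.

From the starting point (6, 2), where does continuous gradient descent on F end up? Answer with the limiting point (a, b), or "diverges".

F is separable, so gradient descent decouples: a follows -∂F/∂a, b follows -∂F/∂b.
∂F/∂a = -6(a - 4)(a - 2); at a=6 this is -48, so a increases.
∂F/∂b = -18b(b + 3); at b=2 this is -180, so b increases.
The a-coordinate has no critical point in that direction and runs off to infinity.

diverges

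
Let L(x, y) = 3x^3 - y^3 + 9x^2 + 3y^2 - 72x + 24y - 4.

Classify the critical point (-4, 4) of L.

The mixed partial ∂²L/∂x∂y is 0, so the Hessian at any point is diag(L_xx, L_yy) = diag(18(x + 1), 6(-y + 1)).
At (-4, 4): H = diag(-54, -18).
Both eigenvalues are negative, so H is negative definite: a local maximum.

local maximum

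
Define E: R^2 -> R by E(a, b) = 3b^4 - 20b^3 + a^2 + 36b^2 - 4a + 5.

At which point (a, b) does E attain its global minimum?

E(a,b) separates as P(a) + Q(b) + 5, so its minimum is min P + min Q + 5.
P'(a) = 2a - 4 vanishes at a ∈ {2}; Q'(b) = 12b(b - 3)(b - 2) vanishes at b ∈ {0, 2, 3}.
Local minima of P (where P''>0): P(2)=-4. Local minima of Q: Q(0)=0, Q(3)=27.
So the global minimum of E is P(2) + Q(0) + 5 = -4 + 0 + 5 = 1, attained at (2, 0).

(2, 0)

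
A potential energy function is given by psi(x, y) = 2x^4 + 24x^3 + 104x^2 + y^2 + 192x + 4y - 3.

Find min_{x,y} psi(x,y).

-135

psi(x,y) separates as P(x) + Q(y) − 3, so its minimum is min P + min Q − 3.
P'(x) = 8(x + 2)(x + 3)(x + 4) vanishes at x ∈ {-4, -3, -2}; Q'(y) = 2y + 4 vanishes at y ∈ {-2}.
Local minima of P (where P''>0): P(-4)=-128, P(-2)=-128. Local minima of Q: Q(-2)=-4.
So the global minimum of psi is P(-4) + Q(-2) − 3 = -128 − 4 − 3 = -135, attained at (-4, -2).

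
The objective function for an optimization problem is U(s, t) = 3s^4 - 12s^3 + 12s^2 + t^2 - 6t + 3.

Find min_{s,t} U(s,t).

U(s,t) separates as P(s) + Q(t) + 3, so its minimum is min P + min Q + 3.
P'(s) = 12s(s - 2)(s - 1) vanishes at s ∈ {0, 1, 2}; Q'(t) = 2(t - 3) vanishes at t ∈ {3}.
Local minima of P (where P''>0): P(0)=0, P(2)=0. Local minima of Q: Q(3)=-9.
So the global minimum of U is P(0) + Q(3) + 3 = 0 − 9 + 3 = -6, attained at (0, 3).

-6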